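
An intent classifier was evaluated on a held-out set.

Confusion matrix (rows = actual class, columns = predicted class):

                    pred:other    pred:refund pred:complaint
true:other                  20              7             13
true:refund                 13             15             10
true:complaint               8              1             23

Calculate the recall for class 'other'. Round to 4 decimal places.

0.5000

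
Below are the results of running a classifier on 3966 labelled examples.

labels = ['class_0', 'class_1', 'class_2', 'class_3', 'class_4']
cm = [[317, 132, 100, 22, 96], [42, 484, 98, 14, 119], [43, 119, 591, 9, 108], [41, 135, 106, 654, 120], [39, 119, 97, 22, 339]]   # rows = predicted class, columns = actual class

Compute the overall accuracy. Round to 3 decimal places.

0.601

Accuracy = trace / total = (317+484+591+654+339=2385) / 3966 = 2385/3966 = 0.601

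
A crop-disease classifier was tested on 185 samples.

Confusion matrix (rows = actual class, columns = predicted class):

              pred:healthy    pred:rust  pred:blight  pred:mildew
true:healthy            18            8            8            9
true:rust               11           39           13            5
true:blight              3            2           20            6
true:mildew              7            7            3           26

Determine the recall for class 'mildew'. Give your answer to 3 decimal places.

One-vs-rest for 'mildew': TP = diagonal; FP = other classes predicted 'mildew'; FN = 'mildew' predicted as other.
recall = TP/(TP+FN).
mildew: TP=26, FN=7+7+3=17 → 26/43 = 0.6047

0.605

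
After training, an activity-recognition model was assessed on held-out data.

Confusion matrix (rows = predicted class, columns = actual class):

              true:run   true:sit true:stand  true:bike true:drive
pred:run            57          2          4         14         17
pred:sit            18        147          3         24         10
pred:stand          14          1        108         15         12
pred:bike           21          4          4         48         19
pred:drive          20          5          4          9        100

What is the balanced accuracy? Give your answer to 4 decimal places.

0.6621

Balanced accuracy = mean of per-class recall.
  run: recall = 57/130 = 0.43846
  sit: recall = 147/159 = 0.92453
  stand: recall = 108/123 = 0.87805
  bike: recall = 48/110 = 0.43636
  drive: recall = 100/158 = 0.63291
Mean = (0.43846 + 0.92453 + 0.87805 + 0.43636 + 0.63291) / 5 = 0.6621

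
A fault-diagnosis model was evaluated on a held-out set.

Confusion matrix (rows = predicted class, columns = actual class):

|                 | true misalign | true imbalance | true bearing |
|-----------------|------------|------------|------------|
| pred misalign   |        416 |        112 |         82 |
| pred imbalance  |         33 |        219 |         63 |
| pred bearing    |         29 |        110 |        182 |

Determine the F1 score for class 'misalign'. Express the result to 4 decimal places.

0.7647

Treat 'misalign' as positive and all other classes as negative.
F1 score = 2·TP/(2·TP+FP+FN).
misalign: TP=416, FP=112+82=194, FN=33+29=62 → 832/1088 = 0.76471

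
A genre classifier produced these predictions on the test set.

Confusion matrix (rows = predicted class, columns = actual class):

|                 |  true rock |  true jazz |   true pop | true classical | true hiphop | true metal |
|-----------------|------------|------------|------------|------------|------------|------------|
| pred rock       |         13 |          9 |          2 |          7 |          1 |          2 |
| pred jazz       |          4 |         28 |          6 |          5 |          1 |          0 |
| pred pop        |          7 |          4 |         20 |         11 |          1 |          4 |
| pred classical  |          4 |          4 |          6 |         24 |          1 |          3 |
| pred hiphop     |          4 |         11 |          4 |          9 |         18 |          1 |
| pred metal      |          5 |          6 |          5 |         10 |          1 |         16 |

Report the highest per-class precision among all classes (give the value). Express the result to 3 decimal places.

0.636

Per-class precision (TP/(TP+FP)):
  rock: TP=13, FP=9+2+7+1+2=21 → 13/34 = 0.3824
  jazz: TP=28, FP=4+6+5+1+0=16 → 28/44 = 0.6364
  pop: TP=20, FP=7+4+11+1+4=27 → 20/47 = 0.4255
  classical: TP=24, FP=4+4+6+1+3=18 → 24/42 = 0.5714
  hiphop: TP=18, FP=4+11+4+9+1=29 → 18/47 = 0.3830
  metal: TP=16, FP=5+6+5+10+1=27 → 16/43 = 0.3721
Highest is class 'jazz' with precision = 0.636.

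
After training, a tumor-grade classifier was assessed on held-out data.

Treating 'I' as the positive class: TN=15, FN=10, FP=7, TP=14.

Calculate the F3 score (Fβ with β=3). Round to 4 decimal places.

0.5907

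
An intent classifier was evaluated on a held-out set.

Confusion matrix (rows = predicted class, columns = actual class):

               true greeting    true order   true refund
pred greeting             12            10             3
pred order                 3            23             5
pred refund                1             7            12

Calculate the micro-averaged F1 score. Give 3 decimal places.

0.618

Micro-averaging pools counts across classes: ΣTP=47, ΣFP=29, ΣFN=29.
Micro-F1 score = 2·TP/(2·TP+FP+FN) on pooled counts = 0.618 (equals overall accuracy in single-label multiclass).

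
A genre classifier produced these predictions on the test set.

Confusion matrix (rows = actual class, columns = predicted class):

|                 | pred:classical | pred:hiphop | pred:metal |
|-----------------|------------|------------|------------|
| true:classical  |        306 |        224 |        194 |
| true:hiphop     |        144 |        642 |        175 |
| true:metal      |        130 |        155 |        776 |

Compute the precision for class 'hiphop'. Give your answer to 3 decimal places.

0.629

One-vs-rest for 'hiphop': TP = diagonal; FP = other classes predicted 'hiphop'; FN = 'hiphop' predicted as other.
precision = TP/(TP+FP).
hiphop: TP=642, FP=224+155=379 → 642/1021 = 0.6288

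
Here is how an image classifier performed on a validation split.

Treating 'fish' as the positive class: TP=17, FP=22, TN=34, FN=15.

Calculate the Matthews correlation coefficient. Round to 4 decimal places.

0.1340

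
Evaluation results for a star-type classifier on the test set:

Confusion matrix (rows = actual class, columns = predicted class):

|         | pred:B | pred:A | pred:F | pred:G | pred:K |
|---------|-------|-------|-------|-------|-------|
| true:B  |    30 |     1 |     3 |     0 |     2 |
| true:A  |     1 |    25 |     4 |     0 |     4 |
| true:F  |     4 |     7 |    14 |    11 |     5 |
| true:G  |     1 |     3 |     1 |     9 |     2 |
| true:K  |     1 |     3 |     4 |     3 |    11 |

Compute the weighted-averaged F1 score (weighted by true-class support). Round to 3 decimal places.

0.590

Per-class F1 score (2·TP/(2·TP+FP+FN)):
  B: TP=30, FP=1+4+1+1=7, FN=1+3+0+2=6 → 60/73 = 0.8219
  A: TP=25, FP=1+7+3+3=14, FN=1+4+0+4=9 → 50/73 = 0.6849
  F: TP=14, FP=3+4+1+4=12, FN=4+7+11+5=27 → 28/67 = 0.4179
  G: TP=9, FP=0+0+11+3=14, FN=1+3+1+2=7 → 18/39 = 0.4615
  K: TP=11, FP=2+4+5+2=13, FN=1+3+4+3=11 → 22/46 = 0.4783
Weighted-F1 score = Σ (supportᵢ/N)·F1 scoreᵢ with N=149: (36/149)·0.8219 + (34/149)·0.6849 + (41/149)·0.4179 + (16/149)·0.4615 + (22/149)·0.4783 = 0.590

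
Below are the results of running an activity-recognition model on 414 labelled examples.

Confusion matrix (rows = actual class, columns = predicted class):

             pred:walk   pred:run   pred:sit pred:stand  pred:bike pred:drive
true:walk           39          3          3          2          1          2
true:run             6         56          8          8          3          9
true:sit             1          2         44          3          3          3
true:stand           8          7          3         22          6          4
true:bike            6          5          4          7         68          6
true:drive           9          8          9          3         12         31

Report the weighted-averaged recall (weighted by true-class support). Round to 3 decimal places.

0.628

Per-class recall (TP/(TP+FN)):
  walk: TP=39, FN=3+3+2+1+2=11 → 39/50 = 0.7800
  run: TP=56, FN=6+8+8+3+9=34 → 56/90 = 0.6222
  sit: TP=44, FN=1+2+3+3+3=12 → 44/56 = 0.7857
  stand: TP=22, FN=8+7+3+6+4=28 → 22/50 = 0.4400
  bike: TP=68, FN=6+5+4+7+6=28 → 68/96 = 0.7083
  drive: TP=31, FN=9+8+9+3+12=41 → 31/72 = 0.4306
Weighted-recall = Σ (supportᵢ/N)·recallᵢ with N=414: (50/414)·0.7800 + (90/414)·0.6222 + (56/414)·0.7857 + (50/414)·0.4400 + (96/414)·0.7083 + (72/414)·0.4306 = 0.628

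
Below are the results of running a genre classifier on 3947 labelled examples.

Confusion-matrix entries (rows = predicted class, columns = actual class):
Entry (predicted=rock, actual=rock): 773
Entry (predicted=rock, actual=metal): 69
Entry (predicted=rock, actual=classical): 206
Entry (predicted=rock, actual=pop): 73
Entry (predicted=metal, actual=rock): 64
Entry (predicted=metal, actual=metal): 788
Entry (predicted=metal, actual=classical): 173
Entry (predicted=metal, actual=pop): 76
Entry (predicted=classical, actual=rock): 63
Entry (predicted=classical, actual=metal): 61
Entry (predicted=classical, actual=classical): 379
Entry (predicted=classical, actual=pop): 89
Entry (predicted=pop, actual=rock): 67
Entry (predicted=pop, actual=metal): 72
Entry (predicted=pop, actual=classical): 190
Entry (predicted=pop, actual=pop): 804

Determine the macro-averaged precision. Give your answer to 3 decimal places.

Per-class precision (TP/(TP+FP)):
  rock: TP=773, FP=69+206+73=348 → 773/1121 = 0.6896
  metal: TP=788, FP=64+173+76=313 → 788/1101 = 0.7157
  classical: TP=379, FP=63+61+89=213 → 379/592 = 0.6402
  pop: TP=804, FP=67+72+190=329 → 804/1133 = 0.7096
Macro-precision = mean = (0.6896 + 0.7157 + 0.6402 + 0.7096) / 4 = 0.689

0.689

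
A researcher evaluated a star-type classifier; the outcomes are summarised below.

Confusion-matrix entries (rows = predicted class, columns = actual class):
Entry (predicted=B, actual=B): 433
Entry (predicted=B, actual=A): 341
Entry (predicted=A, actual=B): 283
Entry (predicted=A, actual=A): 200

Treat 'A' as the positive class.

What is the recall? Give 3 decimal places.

Recall = TP/(TP+FN) = 200/(200+341) = 200/541 = 0.370

0.370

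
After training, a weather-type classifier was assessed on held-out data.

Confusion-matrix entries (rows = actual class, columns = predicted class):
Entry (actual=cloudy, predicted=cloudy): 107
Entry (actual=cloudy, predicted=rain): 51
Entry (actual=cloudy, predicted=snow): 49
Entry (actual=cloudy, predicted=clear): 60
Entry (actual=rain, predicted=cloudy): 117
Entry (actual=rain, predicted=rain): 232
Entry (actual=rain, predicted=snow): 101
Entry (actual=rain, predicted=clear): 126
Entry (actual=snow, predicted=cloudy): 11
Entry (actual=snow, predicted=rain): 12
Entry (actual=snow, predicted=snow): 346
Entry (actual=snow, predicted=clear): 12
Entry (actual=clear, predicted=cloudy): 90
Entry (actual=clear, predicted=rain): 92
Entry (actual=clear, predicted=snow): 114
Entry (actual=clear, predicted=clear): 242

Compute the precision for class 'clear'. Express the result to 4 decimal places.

Treat 'clear' as positive and all other classes as negative.
precision = TP/(TP+FP).
clear: TP=242, FP=60+126+12=198 → 242/440 = 0.55000

0.5500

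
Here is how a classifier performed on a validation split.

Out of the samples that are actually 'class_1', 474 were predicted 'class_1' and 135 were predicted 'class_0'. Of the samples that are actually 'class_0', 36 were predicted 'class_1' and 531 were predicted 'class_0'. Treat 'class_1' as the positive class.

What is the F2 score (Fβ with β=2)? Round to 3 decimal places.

Fβ = (1+β²)·TP / ((1+β²)·TP + β²·FN + FP), with β²=4
= 5·474 / (5·474 + 4·135 + 36) = 0.804

0.804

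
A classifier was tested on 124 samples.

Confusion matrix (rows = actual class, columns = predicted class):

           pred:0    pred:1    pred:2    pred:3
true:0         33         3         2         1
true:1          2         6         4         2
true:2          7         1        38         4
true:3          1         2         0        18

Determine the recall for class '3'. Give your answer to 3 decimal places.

One-vs-rest for '3': TP = diagonal; FP = other classes predicted '3'; FN = '3' predicted as other.
recall = TP/(TP+FN).
3: TP=18, FN=1+2+0=3 → 18/21 = 0.8571

0.857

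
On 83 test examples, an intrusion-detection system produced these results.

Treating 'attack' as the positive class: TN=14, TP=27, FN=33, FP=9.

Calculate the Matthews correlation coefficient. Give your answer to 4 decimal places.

0.0530

MCC = (TP·TN − FP·FN) / √((TP+FP)(TP+FN)(TN+FP)(TN+FN))
Numerator = 27·14 − 9·33 = 81
Denominator = √(36·60·23·47) = √2334960 = 1528.0576
MCC = 81 / 1528.0576 = 0.0530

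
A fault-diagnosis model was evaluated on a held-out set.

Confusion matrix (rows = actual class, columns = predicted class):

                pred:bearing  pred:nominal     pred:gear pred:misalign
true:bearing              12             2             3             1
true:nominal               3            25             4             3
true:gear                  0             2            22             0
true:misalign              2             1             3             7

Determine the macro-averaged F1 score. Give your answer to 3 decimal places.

Per-class F1 score (2·TP/(2·TP+FP+FN)):
  bearing: TP=12, FP=3+0+2=5, FN=2+3+1=6 → 24/35 = 0.6857
  nominal: TP=25, FP=2+2+1=5, FN=3+4+3=10 → 50/65 = 0.7692
  gear: TP=22, FP=3+4+3=10, FN=0+2+0=2 → 44/56 = 0.7857
  misalign: TP=7, FP=1+3+0=4, FN=2+1+3=6 → 14/24 = 0.5833
Macro-F1 score = mean = (0.6857 + 0.7692 + 0.7857 + 0.5833) / 4 = 0.706

0.706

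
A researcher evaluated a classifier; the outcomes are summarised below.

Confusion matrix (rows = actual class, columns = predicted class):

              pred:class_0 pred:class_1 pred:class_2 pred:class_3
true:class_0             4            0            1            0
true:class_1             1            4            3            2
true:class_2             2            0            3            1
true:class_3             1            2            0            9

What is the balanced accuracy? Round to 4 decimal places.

0.6125

Balanced accuracy = mean of per-class recall.
  class_0: recall = 4/5 = 0.80000
  class_1: recall = 4/10 = 0.40000
  class_2: recall = 3/6 = 0.50000
  class_3: recall = 9/12 = 0.75000
Mean = (0.80000 + 0.40000 + 0.50000 + 0.75000) / 4 = 0.6125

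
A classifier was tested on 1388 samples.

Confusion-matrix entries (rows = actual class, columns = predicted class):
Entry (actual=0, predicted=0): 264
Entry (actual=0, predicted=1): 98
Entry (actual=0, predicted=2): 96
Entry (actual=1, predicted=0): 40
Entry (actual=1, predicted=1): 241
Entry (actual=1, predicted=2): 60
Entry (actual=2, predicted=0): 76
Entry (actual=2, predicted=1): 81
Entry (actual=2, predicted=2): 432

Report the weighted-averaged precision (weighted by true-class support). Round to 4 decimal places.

Per-class precision (TP/(TP+FP)):
  0: TP=264, FP=40+76=116 → 264/380 = 0.69474
  1: TP=241, FP=98+81=179 → 241/420 = 0.57381
  2: TP=432, FP=96+60=156 → 432/588 = 0.73469
Weighted-precision = Σ (supportᵢ/N)·precisionᵢ with N=1388: (458/1388)·0.69474 + (341/1388)·0.57381 + (589/1388)·0.73469 = 0.6820

0.6820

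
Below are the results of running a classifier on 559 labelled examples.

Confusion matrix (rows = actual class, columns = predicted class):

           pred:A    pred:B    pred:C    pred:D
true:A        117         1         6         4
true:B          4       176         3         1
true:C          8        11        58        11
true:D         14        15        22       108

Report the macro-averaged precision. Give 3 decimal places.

0.802

Per-class precision (TP/(TP+FP)):
  A: TP=117, FP=4+8+14=26 → 117/143 = 0.8182
  B: TP=176, FP=1+11+15=27 → 176/203 = 0.8670
  C: TP=58, FP=6+3+22=31 → 58/89 = 0.6517
  D: TP=108, FP=4+1+11=16 → 108/124 = 0.8710
Macro-precision = mean = (0.8182 + 0.8670 + 0.6517 + 0.8710) / 4 = 0.802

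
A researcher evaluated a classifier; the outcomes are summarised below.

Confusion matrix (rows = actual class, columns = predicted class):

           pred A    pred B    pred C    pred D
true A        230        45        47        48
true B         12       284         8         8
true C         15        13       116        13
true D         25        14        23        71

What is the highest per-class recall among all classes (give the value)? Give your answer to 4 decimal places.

0.9103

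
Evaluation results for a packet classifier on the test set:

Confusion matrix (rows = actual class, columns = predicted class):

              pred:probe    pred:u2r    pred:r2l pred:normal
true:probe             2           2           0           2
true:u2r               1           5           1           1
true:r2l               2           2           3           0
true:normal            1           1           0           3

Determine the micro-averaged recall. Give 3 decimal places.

Micro-averaging pools counts across classes: ΣTP=13, ΣFP=13, ΣFN=13.
Micro-recall = TP/(TP+FN) on pooled counts = 0.500 (equals overall accuracy in single-label multiclass).

0.500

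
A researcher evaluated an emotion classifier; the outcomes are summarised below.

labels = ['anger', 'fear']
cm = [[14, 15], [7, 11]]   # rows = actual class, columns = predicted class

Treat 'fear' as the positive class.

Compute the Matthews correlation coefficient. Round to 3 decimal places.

0.092

MCC = (TP·TN − FP·FN) / √((TP+FP)(TP+FN)(TN+FP)(TN+FN))
Numerator = 11·14 − 15·7 = 49
Denominator = √(26·18·29·21) = √285012 = 533.8652
MCC = 49 / 533.8652 = 0.092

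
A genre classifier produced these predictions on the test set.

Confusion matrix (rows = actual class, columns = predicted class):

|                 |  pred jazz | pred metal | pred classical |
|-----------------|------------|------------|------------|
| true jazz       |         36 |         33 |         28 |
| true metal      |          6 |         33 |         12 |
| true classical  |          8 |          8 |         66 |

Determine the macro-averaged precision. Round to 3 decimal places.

0.596

Per-class precision (TP/(TP+FP)):
  jazz: TP=36, FP=6+8=14 → 36/50 = 0.7200
  metal: TP=33, FP=33+8=41 → 33/74 = 0.4459
  classical: TP=66, FP=28+12=40 → 66/106 = 0.6226
Macro-precision = mean = (0.7200 + 0.4459 + 0.6226) / 3 = 0.596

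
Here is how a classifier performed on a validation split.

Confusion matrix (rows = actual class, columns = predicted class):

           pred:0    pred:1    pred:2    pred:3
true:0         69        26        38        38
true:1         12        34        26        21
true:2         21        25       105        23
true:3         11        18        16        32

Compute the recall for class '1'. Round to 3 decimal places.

Take TP from the diagonal, FP from the rest of the '1' prediction marginal, FN from the rest of the '1' actual marginal.
recall = TP/(TP+FN).
1: TP=34, FN=12+26+21=59 → 34/93 = 0.3656

0.366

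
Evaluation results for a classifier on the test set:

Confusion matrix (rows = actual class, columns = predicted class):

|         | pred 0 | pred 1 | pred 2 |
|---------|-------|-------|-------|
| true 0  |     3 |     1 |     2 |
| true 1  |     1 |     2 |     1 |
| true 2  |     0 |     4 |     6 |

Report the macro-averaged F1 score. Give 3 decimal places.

0.532

Per-class F1 score (2·TP/(2·TP+FP+FN)):
  0: TP=3, FP=1+0=1, FN=1+2=3 → 6/10 = 0.6000
  1: TP=2, FP=1+4=5, FN=1+1=2 → 4/11 = 0.3636
  2: TP=6, FP=2+1=3, FN=0+4=4 → 12/19 = 0.6316
Macro-F1 score = mean = (0.6000 + 0.3636 + 0.6316) / 3 = 0.532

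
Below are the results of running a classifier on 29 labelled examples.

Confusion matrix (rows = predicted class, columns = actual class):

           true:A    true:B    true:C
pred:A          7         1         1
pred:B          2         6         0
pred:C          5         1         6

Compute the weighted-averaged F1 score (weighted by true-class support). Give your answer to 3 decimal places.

0.653

Per-class F1 score (2·TP/(2·TP+FP+FN)):
  A: TP=7, FP=1+1=2, FN=2+5=7 → 14/23 = 0.6087
  B: TP=6, FP=2+0=2, FN=1+1=2 → 12/16 = 0.7500
  C: TP=6, FP=5+1=6, FN=1+0=1 → 12/19 = 0.6316
Weighted-F1 score = Σ (supportᵢ/N)·F1 scoreᵢ with N=29: (14/29)·0.6087 + (8/29)·0.7500 + (7/29)·0.6316 = 0.653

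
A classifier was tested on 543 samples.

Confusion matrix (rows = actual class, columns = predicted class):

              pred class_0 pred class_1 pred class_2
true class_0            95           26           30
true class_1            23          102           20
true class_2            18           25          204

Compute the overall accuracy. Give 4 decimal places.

Accuracy = trace / total = (95+102+204=401) / 543 = 401/543 = 0.7385

0.7385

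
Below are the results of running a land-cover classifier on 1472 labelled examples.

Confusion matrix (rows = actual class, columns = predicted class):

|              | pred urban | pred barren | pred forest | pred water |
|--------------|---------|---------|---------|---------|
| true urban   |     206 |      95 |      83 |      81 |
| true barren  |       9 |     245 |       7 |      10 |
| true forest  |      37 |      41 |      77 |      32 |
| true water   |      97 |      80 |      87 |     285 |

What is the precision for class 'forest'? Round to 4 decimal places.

0.3031

One-vs-rest for 'forest': TP = diagonal; FP = other classes predicted 'forest'; FN = 'forest' predicted as other.
precision = TP/(TP+FP).
forest: TP=77, FP=83+7+87=177 → 77/254 = 0.30315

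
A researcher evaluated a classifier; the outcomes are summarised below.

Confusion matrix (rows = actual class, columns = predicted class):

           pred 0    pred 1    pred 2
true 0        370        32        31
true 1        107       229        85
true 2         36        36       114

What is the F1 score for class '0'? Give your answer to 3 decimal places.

0.782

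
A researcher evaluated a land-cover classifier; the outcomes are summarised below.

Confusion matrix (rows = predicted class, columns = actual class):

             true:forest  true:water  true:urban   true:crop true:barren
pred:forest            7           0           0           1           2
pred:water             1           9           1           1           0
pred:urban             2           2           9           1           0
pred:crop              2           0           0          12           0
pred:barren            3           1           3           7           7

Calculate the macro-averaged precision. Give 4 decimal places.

0.6567

Per-class precision (TP/(TP+FP)):
  forest: TP=7, FP=0+0+1+2=3 → 7/10 = 0.70000
  water: TP=9, FP=1+1+1+0=3 → 9/12 = 0.75000
  urban: TP=9, FP=2+2+1+0=5 → 9/14 = 0.64286
  crop: TP=12, FP=2+0+0+0=2 → 12/14 = 0.85714
  barren: TP=7, FP=3+1+3+7=14 → 7/21 = 0.33333
Macro-precision = mean = (0.70000 + 0.75000 + 0.64286 + 0.85714 + 0.33333) / 5 = 0.6567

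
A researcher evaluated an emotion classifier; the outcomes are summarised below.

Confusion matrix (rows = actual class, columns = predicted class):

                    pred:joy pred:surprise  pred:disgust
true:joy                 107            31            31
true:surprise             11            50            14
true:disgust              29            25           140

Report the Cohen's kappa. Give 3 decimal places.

0.499

Observed agreement pₒ = trace/N = 297/438 = 0.6781
Expected agreement pₑ = Σ (rowᵢ·colᵢ)/N² = (169·147 + 75·106 + 194·185)/438² = 0.3580
κ = (pₒ − pₑ)/(1 − pₑ) = (0.6781 − 0.3580)/(1 − 0.3580) = 0.499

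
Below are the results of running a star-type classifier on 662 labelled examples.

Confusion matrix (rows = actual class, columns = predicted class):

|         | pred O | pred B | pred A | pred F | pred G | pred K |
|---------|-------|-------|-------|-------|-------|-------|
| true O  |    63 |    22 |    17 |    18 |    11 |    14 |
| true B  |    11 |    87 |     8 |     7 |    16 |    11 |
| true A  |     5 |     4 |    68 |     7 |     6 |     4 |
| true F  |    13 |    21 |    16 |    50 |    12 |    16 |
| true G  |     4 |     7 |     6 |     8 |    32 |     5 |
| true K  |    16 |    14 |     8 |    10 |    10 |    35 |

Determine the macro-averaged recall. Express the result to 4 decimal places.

Per-class recall (TP/(TP+FN)):
  O: TP=63, FN=22+17+18+11+14=82 → 63/145 = 0.43448
  B: TP=87, FN=11+8+7+16+11=53 → 87/140 = 0.62143
  A: TP=68, FN=5+4+7+6+4=26 → 68/94 = 0.72340
  F: TP=50, FN=13+21+16+12+16=78 → 50/128 = 0.39063
  G: TP=32, FN=4+7+6+8+5=30 → 32/62 = 0.51613
  K: TP=35, FN=16+14+8+10+10=58 → 35/93 = 0.37634
Macro-recall = mean = (0.43448 + 0.62143 + 0.72340 + 0.39063 + 0.51613 + 0.37634) / 6 = 0.5104

0.5104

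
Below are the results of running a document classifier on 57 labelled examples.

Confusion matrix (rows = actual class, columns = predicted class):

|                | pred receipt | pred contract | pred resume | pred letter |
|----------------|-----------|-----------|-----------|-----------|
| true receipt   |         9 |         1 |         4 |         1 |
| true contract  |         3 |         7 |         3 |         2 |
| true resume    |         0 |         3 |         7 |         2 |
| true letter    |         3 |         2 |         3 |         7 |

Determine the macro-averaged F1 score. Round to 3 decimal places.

0.525

Per-class F1 score (2·TP/(2·TP+FP+FN)):
  receipt: TP=9, FP=3+0+3=6, FN=1+4+1=6 → 18/30 = 0.6000
  contract: TP=7, FP=1+3+2=6, FN=3+3+2=8 → 14/28 = 0.5000
  resume: TP=7, FP=4+3+3=10, FN=0+3+2=5 → 14/29 = 0.4828
  letter: TP=7, FP=1+2+2=5, FN=3+2+3=8 → 14/27 = 0.5185
Macro-F1 score = mean = (0.6000 + 0.5000 + 0.4828 + 0.5185) / 4 = 0.525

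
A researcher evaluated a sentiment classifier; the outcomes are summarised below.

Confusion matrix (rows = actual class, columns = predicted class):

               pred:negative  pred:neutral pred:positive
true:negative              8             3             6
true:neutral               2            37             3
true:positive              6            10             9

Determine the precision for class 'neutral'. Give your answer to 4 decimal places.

0.7400

Take TP from the diagonal, FP from the rest of the 'neutral' prediction marginal, FN from the rest of the 'neutral' actual marginal.
precision = TP/(TP+FP).
neutral: TP=37, FP=3+10=13 → 37/50 = 0.74000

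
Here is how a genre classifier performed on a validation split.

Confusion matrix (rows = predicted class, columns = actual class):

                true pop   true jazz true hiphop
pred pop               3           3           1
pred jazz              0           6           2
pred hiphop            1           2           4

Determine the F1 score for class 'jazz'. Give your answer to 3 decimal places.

Treat 'jazz' as positive and all other classes as negative.
F1 score = 2·TP/(2·TP+FP+FN).
jazz: TP=6, FP=0+2=2, FN=3+2=5 → 12/19 = 0.6316

0.632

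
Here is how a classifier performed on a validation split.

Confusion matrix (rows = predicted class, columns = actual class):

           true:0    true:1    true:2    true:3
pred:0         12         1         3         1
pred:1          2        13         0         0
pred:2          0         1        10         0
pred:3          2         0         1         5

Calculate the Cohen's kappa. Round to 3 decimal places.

Observed agreement pₒ = trace/N = 40/51 = 0.7843
Expected agreement pₑ = Σ (rowᵢ·colᵢ)/N² = (16·17 + 15·15 + 14·11 + 6·8)/51² = 0.2687
κ = (pₒ − pₑ)/(1 − pₑ) = (0.7843 − 0.2687)/(1 − 0.2687) = 0.705

0.705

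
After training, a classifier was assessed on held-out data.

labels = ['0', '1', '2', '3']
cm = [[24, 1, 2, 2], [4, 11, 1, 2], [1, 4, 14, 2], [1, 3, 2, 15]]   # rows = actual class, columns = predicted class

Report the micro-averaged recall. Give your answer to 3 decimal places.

0.719

Micro-averaging pools counts across classes: ΣTP=64, ΣFP=25, ΣFN=25.
Micro-recall = TP/(TP+FN) on pooled counts = 0.719 (equals overall accuracy in single-label multiclass).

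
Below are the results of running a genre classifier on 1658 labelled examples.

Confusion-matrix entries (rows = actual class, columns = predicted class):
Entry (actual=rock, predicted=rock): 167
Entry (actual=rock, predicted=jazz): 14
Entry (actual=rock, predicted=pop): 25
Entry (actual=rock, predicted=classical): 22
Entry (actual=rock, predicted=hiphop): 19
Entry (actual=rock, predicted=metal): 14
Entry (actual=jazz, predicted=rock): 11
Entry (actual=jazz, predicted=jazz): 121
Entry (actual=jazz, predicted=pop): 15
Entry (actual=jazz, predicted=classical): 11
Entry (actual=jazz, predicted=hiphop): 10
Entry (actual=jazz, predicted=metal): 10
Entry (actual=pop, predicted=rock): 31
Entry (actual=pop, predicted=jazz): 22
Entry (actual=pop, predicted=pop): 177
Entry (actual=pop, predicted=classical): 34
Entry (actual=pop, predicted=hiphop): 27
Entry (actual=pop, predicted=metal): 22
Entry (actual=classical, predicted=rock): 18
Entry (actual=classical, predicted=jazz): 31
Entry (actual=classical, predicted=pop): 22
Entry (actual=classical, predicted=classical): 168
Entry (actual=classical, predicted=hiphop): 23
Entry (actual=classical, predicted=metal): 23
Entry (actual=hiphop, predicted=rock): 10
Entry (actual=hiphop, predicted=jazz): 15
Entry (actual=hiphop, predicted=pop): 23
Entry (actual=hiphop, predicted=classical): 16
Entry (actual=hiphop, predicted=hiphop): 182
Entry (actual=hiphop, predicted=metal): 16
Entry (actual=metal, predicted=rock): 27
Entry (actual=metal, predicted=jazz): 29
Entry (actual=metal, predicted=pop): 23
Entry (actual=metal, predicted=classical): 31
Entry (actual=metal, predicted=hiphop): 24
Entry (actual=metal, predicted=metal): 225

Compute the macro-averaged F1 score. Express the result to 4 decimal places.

0.6248

Per-class F1 score (2·TP/(2·TP+FP+FN)):
  rock: TP=167, FP=11+31+18+10+27=97, FN=14+25+22+19+14=94 → 334/525 = 0.63619
  jazz: TP=121, FP=14+22+31+15+29=111, FN=11+15+11+10+10=57 → 242/410 = 0.59024
  pop: TP=177, FP=25+15+22+23+23=108, FN=31+22+34+27+22=136 → 354/598 = 0.59197
  classical: TP=168, FP=22+11+34+16+31=114, FN=18+31+22+23+23=117 → 336/567 = 0.59259
  hiphop: TP=182, FP=19+10+27+23+24=103, FN=10+15+23+16+16=80 → 364/547 = 0.66545
  metal: TP=225, FP=14+10+22+23+16=85, FN=27+29+23+31+24=134 → 450/669 = 0.67265
Macro-F1 score = mean = (0.63619 + 0.59024 + 0.59197 + 0.59259 + 0.66545 + 0.67265) / 6 = 0.6248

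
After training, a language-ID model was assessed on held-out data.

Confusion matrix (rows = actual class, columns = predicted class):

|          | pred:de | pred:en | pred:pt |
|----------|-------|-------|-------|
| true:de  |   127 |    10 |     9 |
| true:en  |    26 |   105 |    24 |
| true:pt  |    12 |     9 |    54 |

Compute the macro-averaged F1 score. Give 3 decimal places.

0.745

Per-class F1 score (2·TP/(2·TP+FP+FN)):
  de: TP=127, FP=26+12=38, FN=10+9=19 → 254/311 = 0.8167
  en: TP=105, FP=10+9=19, FN=26+24=50 → 210/279 = 0.7527
  pt: TP=54, FP=9+24=33, FN=12+9=21 → 108/162 = 0.6667
Macro-F1 score = mean = (0.8167 + 0.7527 + 0.6667) / 3 = 0.745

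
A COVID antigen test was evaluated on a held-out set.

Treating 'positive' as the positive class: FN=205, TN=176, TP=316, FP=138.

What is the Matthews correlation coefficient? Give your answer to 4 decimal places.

MCC = (TP·TN − FP·FN) / √((TP+FP)(TP+FN)(TN+FP)(TN+FN))
Numerator = 316·176 − 138·205 = 27326
Denominator = √(454·521·314·381) = √28297508556 = 168218.6332
MCC = 27326 / 168218.6332 = 0.1624

0.1624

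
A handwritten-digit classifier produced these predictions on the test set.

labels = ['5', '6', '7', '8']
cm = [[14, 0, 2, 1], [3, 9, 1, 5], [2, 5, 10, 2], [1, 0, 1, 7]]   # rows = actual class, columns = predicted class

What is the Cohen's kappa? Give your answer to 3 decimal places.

0.513

Observed agreement pₒ = trace/N = 40/63 = 0.6349
Expected agreement pₑ = Σ (rowᵢ·colᵢ)/N² = (17·20 + 18·14 + 19·14 + 9·15)/63² = 0.2502
κ = (pₒ − pₑ)/(1 − pₑ) = (0.6349 − 0.2502)/(1 − 0.2502) = 0.513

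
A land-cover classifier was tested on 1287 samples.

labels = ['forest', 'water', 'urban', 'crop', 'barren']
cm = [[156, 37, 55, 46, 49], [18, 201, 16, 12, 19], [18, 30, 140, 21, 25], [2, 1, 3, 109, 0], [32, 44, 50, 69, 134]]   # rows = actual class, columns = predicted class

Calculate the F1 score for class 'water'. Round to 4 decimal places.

Treat 'water' as positive and all other classes as negative.
F1 score = 2·TP/(2·TP+FP+FN).
water: TP=201, FP=37+30+1+44=112, FN=18+16+12+19=65 → 402/579 = 0.69430

0.6943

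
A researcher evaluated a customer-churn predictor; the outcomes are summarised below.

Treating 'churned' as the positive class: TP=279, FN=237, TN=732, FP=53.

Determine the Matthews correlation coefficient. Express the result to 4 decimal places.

MCC = (TP·TN − FP·FN) / √((TP+FP)(TP+FN)(TN+FP)(TN+FN))
Numerator = 279·732 − 53·237 = 191667
Denominator = √(332·516·785·969) = √130311042480 = 360986.2082
MCC = 191667 / 360986.2082 = 0.5310

0.5310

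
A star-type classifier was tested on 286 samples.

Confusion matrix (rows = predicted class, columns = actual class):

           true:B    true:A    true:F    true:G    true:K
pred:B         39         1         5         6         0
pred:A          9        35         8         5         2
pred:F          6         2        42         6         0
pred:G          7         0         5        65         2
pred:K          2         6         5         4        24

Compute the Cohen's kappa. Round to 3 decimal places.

Observed agreement pₒ = trace/N = 205/286 = 0.7168
Expected agreement pₑ = Σ (rowᵢ·colᵢ)/N² = (63·51 + 44·59 + 65·56 + 86·79 + 28·41)/286² = 0.2126
κ = (pₒ − pₑ)/(1 − pₑ) = (0.7168 − 0.2126)/(1 − 0.2126) = 0.640

0.640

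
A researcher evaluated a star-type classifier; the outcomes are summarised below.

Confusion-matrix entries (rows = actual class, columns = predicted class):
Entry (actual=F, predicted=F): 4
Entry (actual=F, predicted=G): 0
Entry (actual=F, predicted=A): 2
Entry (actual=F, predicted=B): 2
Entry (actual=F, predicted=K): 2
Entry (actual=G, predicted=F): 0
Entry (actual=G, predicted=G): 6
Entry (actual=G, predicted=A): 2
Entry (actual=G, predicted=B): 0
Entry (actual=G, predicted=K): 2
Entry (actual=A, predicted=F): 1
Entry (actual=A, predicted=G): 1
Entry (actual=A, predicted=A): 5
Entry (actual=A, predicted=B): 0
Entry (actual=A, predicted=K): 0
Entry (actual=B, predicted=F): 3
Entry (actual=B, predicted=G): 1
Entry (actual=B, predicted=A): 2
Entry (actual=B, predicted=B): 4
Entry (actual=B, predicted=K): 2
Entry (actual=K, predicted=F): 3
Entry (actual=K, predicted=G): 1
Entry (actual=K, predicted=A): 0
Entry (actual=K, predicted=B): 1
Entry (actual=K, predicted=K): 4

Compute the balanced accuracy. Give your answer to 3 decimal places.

0.498

Balanced accuracy = mean of per-class recall.
  F: recall = 4/10 = 0.4000
  G: recall = 6/10 = 0.6000
  A: recall = 5/7 = 0.7143
  B: recall = 4/12 = 0.3333
  K: recall = 4/9 = 0.4444
Mean = (0.4000 + 0.6000 + 0.7143 + 0.3333 + 0.4444) / 5 = 0.498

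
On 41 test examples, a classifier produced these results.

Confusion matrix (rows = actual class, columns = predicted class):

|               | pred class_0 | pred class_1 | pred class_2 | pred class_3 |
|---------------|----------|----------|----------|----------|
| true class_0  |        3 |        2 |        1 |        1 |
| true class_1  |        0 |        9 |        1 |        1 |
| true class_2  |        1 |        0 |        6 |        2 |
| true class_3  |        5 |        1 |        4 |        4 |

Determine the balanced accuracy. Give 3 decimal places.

Balanced accuracy = mean of per-class recall.
  class_0: recall = 3/7 = 0.4286
  class_1: recall = 9/11 = 0.8182
  class_2: recall = 6/9 = 0.6667
  class_3: recall = 4/14 = 0.2857
Mean = (0.4286 + 0.8182 + 0.6667 + 0.2857) / 4 = 0.550

0.550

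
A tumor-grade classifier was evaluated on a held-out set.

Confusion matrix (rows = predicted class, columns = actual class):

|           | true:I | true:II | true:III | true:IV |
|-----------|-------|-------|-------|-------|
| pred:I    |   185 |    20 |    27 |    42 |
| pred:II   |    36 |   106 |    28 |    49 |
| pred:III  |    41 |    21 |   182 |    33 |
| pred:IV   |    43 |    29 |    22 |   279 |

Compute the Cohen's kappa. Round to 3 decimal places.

Observed agreement pₒ = trace/N = 752/1143 = 0.6579
Expected agreement pₑ = Σ (rowᵢ·colᵢ)/N² = (305·274 + 176·219 + 259·277 + 403·373)/1143² = 0.2634
κ = (pₒ − pₑ)/(1 − pₑ) = (0.6579 − 0.2634)/(1 − 0.2634) = 0.536

0.536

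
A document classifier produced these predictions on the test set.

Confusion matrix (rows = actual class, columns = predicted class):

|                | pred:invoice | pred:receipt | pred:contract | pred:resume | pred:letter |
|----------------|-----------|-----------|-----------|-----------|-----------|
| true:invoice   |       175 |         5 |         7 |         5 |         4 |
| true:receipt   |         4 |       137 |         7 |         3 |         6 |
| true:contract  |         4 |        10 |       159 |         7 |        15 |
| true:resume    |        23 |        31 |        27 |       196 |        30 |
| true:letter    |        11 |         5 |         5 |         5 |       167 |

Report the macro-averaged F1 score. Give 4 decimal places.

Per-class F1 score (2·TP/(2·TP+FP+FN)):
  invoice: TP=175, FP=4+4+23+11=42, FN=5+7+5+4=21 → 350/413 = 0.84746
  receipt: TP=137, FP=5+10+31+5=51, FN=4+7+3+6=20 → 274/345 = 0.79420
  contract: TP=159, FP=7+7+27+5=46, FN=4+10+7+15=36 → 318/400 = 0.79500
  resume: TP=196, FP=5+3+7+5=20, FN=23+31+27+30=111 → 392/523 = 0.74952
  letter: TP=167, FP=4+6+15+30=55, FN=11+5+5+5=26 → 334/415 = 0.80482
Macro-F1 score = mean = (0.84746 + 0.79420 + 0.79500 + 0.74952 + 0.80482) / 5 = 0.7982

0.7982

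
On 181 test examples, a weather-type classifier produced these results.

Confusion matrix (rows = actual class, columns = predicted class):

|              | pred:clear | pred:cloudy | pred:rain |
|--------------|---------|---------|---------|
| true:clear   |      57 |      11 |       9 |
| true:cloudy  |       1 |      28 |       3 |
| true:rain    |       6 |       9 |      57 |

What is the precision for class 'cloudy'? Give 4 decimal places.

Take TP from the diagonal, FP from the rest of the 'cloudy' prediction marginal, FN from the rest of the 'cloudy' actual marginal.
precision = TP/(TP+FP).
cloudy: TP=28, FP=11+9=20 → 28/48 = 0.58333

0.5833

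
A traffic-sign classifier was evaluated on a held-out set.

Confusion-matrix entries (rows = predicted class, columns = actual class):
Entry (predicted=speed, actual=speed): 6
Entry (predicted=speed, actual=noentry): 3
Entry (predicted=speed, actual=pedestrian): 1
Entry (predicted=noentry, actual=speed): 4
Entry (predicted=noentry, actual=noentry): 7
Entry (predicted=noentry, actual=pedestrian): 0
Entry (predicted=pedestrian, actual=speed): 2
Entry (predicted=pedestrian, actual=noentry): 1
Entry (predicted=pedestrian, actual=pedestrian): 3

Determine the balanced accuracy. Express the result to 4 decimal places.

Balanced accuracy = mean of per-class recall.
  speed: recall = 6/12 = 0.50000
  noentry: recall = 7/11 = 0.63636
  pedestrian: recall = 3/4 = 0.75000
Mean = (0.50000 + 0.63636 + 0.75000) / 3 = 0.6288

0.6288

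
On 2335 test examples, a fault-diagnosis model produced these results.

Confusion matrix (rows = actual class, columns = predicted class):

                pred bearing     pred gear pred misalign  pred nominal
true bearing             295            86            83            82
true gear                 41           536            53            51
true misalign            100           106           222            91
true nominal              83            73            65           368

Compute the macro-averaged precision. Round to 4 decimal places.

0.5960

Per-class precision (TP/(TP+FP)):
  bearing: TP=295, FP=41+100+83=224 → 295/519 = 0.56840
  gear: TP=536, FP=86+106+73=265 → 536/801 = 0.66916
  misalign: TP=222, FP=83+53+65=201 → 222/423 = 0.52482
  nominal: TP=368, FP=82+51+91=224 → 368/592 = 0.62162
Macro-precision = mean = (0.56840 + 0.66916 + 0.52482 + 0.62162) / 4 = 0.5960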